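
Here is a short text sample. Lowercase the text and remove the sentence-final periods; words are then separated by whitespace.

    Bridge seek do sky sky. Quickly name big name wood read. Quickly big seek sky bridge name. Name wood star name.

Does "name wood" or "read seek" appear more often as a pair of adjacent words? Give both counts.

"name wood": 2 occurrences
"read seek": 0 occurrences

"name wood" (2 vs 0)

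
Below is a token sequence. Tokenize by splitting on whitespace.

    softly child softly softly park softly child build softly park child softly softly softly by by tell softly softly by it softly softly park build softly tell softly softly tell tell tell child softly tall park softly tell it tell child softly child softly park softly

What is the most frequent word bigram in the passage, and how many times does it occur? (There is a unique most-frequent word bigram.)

"softly softly", 6 times

Bigram frequencies (highest first):
  softly softly: 6
  child softly: 5
  softly park: 4
  softly child: 3
  park softly: 3
  softly tell: 3
  … (16 more, each ≤ 2)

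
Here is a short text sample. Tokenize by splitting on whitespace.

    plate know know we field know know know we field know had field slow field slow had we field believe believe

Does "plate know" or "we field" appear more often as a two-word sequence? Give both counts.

"we field" (3 vs 1)

"plate know": 1 occurrence
"we field": 3 occurrences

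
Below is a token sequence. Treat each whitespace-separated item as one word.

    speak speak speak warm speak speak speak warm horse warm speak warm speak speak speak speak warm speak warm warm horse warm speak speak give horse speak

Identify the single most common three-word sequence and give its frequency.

Trigram frequencies (highest first):
  speak speak speak: 4
  speak speak warm: 3
  speak warm speak: 3
  warm speak speak: 3
  warm horse warm: 2
  horse warm speak: 2
  … (7 more, each ≤ 2)

"speak speak speak", 4 times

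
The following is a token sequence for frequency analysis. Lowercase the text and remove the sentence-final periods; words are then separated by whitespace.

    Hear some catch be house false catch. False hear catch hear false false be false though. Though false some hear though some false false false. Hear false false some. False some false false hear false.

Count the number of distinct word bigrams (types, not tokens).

35 tokens → 34 bigram windows in total.
Repeated bigrams (each contributes count−1 duplicates):
  false false: 5
  false hear: 3
  false some: 3
  hear false: 3
  some false: 3
12 duplicate windows → 34 − 12 = 22 distinct.

22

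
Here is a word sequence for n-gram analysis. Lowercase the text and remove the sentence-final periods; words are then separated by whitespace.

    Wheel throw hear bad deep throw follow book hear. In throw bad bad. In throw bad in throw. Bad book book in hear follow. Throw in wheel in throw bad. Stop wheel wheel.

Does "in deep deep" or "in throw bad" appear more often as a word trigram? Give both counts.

"in throw bad" (4 vs 0)

"in deep deep": 0 occurrences
"in throw bad": 4 occurrences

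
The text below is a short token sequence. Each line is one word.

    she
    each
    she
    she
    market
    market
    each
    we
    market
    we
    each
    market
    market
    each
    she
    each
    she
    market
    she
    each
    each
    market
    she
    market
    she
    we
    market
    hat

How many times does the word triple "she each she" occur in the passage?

Scanning the 26 overlapping trigram windows for "she each she":
  position 1–3: she each she
  position 15–17: she each she

2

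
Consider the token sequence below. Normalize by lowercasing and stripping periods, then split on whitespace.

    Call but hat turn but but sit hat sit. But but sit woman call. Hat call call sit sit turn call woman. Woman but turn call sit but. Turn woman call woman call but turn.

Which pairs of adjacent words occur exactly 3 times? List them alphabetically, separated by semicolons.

Bigram counts meeting the condition (exactly 3 times):
  but turn: 3
  woman call: 3

but turn; woman call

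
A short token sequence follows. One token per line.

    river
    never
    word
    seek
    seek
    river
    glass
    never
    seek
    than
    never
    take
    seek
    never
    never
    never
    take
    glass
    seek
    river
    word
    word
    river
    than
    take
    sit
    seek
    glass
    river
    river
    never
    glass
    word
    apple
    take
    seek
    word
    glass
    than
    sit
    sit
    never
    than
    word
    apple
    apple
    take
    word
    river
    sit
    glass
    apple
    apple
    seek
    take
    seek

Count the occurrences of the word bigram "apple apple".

Scanning the 55 overlapping bigram windows for "apple apple":
  position 45–46: apple apple
  position 52–53: apple apple

2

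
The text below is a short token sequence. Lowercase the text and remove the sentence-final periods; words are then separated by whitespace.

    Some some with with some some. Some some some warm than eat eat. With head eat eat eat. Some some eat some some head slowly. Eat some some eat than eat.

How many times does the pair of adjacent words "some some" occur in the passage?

8

Scanning the 30 overlapping bigram windows for "some some":
  position 1–2: some some
  position 5–6: some some
  position 6–7: some some
  position 7–8: some some
  position 8–9: some some
  position 19–20: some some
  position 22–23: some some
  position 27–28: some some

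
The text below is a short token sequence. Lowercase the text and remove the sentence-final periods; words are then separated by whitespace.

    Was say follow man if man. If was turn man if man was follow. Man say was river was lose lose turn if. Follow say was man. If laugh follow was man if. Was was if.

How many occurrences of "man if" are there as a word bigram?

5

Scanning the 35 overlapping bigram windows for "man if":
  position 4–5: man if
  position 6–7: man if
  position 10–11: man if
  position 27–28: man if
  position 32–33: man if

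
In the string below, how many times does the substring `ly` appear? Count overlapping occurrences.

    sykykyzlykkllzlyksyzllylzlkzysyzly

4

Sliding a length-2 window over the 34 characters (33 positions):
  position 8–9: ly
  position 15–16: ly
  position 22–23: ly
  position 33–34: ly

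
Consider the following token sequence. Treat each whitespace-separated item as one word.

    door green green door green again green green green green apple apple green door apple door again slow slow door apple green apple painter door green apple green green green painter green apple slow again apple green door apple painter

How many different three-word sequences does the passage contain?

40 tokens → 38 trigram windows in total.
Repeated trigrams (each contributes count−1 duplicates):
  green green green: 3
  apple green door: 2
  green door apple: 2
4 duplicate windows → 38 − 4 = 34 distinct.

34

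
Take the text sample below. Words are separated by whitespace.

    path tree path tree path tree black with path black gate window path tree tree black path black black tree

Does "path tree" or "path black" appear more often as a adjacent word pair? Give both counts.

"path tree" (4 vs 2)

"path tree": 4 occurrences
"path black": 2 occurrences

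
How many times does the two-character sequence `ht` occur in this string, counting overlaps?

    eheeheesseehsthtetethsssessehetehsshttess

2

Sliding a length-2 window over the 41 characters (40 positions):
  position 15–16: ht
  position 36–37: ht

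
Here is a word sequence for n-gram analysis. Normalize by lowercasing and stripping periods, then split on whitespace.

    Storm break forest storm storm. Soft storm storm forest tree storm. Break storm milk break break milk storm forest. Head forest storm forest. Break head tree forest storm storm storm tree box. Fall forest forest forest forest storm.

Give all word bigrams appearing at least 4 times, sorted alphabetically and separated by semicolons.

Bigram counts meeting the condition (at least 4 times):
  forest storm: 4
  storm storm: 4

forest storm; storm storm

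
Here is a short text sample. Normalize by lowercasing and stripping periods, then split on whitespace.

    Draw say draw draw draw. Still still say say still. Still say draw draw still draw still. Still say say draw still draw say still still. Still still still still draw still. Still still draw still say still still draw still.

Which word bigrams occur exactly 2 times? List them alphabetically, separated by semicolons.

draw say; say say

Bigram counts meeting the condition (exactly 2 times):
  draw say: 2
  say say: 2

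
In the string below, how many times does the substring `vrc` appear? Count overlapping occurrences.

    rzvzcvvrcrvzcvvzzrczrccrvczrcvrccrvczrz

Sliding a length-3 window over the 39 characters (37 positions):
  position 7–9: vrc
  position 30–32: vrc

2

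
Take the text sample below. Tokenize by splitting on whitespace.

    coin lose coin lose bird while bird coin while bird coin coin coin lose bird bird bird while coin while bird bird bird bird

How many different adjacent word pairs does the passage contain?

10

24 tokens → 23 bigram windows in total.
Repeated bigrams (each contributes count−1 duplicates):
  bird bird: 5
  coin lose: 3
  while bird: 3
  bird coin: 2
  bird while: 2
  coin coin: 2
  coin while: 2
  lose bird: 2
13 duplicate windows → 23 − 13 = 10 distinct.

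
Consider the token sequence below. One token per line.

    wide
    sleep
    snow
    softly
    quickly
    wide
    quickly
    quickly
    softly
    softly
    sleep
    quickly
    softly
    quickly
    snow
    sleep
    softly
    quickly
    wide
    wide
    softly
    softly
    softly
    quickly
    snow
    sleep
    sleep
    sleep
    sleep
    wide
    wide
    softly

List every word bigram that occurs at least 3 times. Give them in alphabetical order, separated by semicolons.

Bigram counts meeting the condition (at least 3 times):
  sleep sleep: 3
  softly quickly: 4
  softly softly: 3

sleep sleep; softly quickly; softly softly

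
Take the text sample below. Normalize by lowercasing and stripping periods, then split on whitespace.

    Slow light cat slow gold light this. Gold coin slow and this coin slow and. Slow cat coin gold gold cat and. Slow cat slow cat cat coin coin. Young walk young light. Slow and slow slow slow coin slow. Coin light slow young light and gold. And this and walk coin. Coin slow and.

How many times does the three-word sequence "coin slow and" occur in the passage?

Scanning the 53 overlapping trigram windows for "coin slow and":
  position 9–11: coin slow and
  position 13–15: coin slow and
  position 53–55: coin slow and

3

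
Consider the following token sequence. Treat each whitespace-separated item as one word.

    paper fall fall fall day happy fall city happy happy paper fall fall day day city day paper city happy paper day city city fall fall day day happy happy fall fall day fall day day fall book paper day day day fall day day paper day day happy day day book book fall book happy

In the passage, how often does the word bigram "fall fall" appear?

5

Scanning the 55 overlapping bigram windows for "fall fall":
  position 2–3: fall fall
  position 3–4: fall fall
  position 12–13: fall fall
  position 25–26: fall fall
  position 31–32: fall fall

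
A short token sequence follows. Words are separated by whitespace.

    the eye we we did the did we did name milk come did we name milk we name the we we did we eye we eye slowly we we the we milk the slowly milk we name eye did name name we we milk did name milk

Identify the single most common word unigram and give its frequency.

Unigram frequencies (highest first):
  we: 15
  did: 7
  name: 7
  milk: 6
  the: 5
  eye: 4
  … (2 more, each ≤ 2)

"we", 15 times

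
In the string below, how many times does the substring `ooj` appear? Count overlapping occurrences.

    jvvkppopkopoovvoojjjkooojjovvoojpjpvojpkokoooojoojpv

Sliding a length-3 window over the 52 characters (50 positions):
  position 16–18: ooj
  position 23–25: ooj
  position 30–32: ooj
  position 45–47: ooj
  position 48–50: ooj

5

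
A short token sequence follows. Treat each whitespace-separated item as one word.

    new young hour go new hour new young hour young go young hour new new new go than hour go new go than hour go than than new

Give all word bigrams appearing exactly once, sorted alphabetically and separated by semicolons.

Bigram counts meeting the condition (exactly once):
  go young: 1
  hour young: 1
  new hour: 1
  than new: 1
  than than: 1
  young go: 1

go young; hour young; new hour; than new; than than; young go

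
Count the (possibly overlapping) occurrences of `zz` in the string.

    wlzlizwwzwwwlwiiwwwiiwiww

0

Sliding a length-2 window over the 25 characters (24 positions):
  (no match at any position)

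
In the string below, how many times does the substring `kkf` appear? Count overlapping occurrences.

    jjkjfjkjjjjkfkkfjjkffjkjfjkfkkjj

1

Sliding a length-3 window over the 32 characters (30 positions):
  position 14–16: kkf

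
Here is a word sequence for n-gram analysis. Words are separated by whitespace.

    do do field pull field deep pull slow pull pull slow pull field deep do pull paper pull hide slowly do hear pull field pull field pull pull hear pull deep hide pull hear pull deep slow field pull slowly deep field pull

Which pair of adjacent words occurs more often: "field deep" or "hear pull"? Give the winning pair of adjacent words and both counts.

"hear pull" (3 vs 2)

"field deep": 2 occurrences
"hear pull": 3 occurrences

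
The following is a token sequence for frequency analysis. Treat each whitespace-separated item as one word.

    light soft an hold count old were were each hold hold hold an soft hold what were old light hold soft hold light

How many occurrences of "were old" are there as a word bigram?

1

Scanning the 22 overlapping bigram windows for "were old":
  position 17–18: were old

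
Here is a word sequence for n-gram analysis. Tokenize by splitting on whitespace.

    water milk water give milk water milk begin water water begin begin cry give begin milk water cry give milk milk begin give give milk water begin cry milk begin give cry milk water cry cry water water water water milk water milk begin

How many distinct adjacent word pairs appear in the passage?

44 tokens → 43 bigram windows in total.
Repeated bigrams (each contributes count−1 duplicates):
  milk water: 6
  milk begin: 4
  water milk: 4
  water water: 4
  give milk: 3
  begin cry: 2
  begin give: 2
  cry give: 2
  … (3 more repeated)
22 duplicate windows → 43 − 22 = 21 distinct.

21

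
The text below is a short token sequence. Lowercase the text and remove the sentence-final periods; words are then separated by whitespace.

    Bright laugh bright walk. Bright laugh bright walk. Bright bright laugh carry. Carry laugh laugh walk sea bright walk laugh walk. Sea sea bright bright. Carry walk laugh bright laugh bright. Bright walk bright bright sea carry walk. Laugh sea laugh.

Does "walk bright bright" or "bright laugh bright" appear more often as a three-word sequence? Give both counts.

"walk bright bright": 2 occurrences
"bright laugh bright": 3 occurrences

"bright laugh bright" (3 vs 2)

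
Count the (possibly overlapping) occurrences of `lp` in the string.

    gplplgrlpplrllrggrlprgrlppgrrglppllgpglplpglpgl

Sliding a length-2 window over the 47 characters (46 positions):
  position 3–4: lp
  position 8–9: lp
  position 19–20: lp
  position 24–25: lp
  position 31–32: lp
  position 39–40: lp
  position 41–42: lp
  position 44–45: lp

8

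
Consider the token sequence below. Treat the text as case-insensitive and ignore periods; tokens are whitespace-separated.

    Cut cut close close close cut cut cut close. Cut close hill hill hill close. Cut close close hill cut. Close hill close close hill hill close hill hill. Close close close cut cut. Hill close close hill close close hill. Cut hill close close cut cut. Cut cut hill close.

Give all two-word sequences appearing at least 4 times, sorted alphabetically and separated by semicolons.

close close; close cut; close hill; cut close; cut cut; hill close; hill hill

Bigram counts meeting the condition (at least 4 times):
  close close: 9
  close cut: 5
  close hill: 7
  cut close: 5
  cut cut: 7
  hill close: 8
  hill hill: 4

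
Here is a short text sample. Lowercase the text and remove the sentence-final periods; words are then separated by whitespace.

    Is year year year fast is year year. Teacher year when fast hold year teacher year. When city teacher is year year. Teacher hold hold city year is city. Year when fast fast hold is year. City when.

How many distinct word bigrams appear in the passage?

38 tokens → 37 bigram windows in total.
Repeated bigrams (each contributes count−1 duplicates):
  is year: 4
  year year: 4
  year teacher: 3
  year when: 3
  city year: 2
  fast hold: 2
  teacher year: 2
  when fast: 2
14 duplicate windows → 37 − 14 = 23 distinct.

23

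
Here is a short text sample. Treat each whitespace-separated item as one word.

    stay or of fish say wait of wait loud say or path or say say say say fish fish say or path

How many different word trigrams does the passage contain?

22 tokens → 20 trigram windows in total.
Repeated trigrams (each contributes count−1 duplicates):
  say or path: 2
  say say say: 2
2 duplicate windows → 20 − 2 = 18 distinct.

18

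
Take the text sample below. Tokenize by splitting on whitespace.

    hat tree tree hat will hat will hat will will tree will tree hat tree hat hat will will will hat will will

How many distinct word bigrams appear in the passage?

9

23 tokens → 22 bigram windows in total.
Repeated bigrams (each contributes count−1 duplicates):
  hat will: 5
  will will: 4
  tree hat: 3
  will hat: 3
  hat tree: 2
  will tree: 2
13 duplicate windows → 22 − 13 = 9 distinct.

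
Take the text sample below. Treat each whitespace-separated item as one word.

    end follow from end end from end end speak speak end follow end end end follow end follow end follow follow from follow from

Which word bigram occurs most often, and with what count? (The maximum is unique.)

Bigram frequencies (highest first):
  end follow: 5
  end end: 4
  follow from: 3
  follow end: 3
  from end: 2
  end from: 1
  … (5 more, each ≤ 1)

"end follow", 5 times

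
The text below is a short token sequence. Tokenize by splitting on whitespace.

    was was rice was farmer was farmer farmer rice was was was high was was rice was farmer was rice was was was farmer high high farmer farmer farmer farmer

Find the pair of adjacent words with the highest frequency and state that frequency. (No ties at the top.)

"was was", 6 times

Bigram frequencies (highest first):
  was was: 6
  rice was: 4
  was farmer: 4
  farmer farmer: 4
  was rice: 3
  farmer was: 2
  … (6 more, each ≤ 1)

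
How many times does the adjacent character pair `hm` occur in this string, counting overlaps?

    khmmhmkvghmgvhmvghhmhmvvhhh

Sliding a length-2 window over the 27 characters (26 positions):
  position 2–3: hm
  position 5–6: hm
  position 10–11: hm
  position 14–15: hm
  position 19–20: hm
  position 21–22: hm

6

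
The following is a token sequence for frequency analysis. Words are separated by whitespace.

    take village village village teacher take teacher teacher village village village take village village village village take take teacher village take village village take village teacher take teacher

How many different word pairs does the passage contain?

9

28 tokens → 27 bigram windows in total.
Repeated bigrams (each contributes count−1 duplicates):
  village village: 8
  take village: 4
  village take: 4
  take teacher: 3
  teacher take: 2
  teacher village: 2
  village teacher: 2
18 duplicate windows → 27 − 18 = 9 distinct.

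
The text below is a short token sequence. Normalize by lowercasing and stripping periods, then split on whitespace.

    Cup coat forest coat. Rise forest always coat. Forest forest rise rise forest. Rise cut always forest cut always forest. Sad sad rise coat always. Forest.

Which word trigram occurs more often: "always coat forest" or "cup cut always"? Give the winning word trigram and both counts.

"always coat forest": 1 occurrence
"cup cut always": 0 occurrences

"always coat forest" (1 vs 0)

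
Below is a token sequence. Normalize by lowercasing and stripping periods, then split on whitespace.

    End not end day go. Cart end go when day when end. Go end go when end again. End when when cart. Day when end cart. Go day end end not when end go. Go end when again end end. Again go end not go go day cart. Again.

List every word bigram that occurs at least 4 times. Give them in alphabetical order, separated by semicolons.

Bigram counts meeting the condition (at least 4 times):
  end go: 4
  when end: 4

end go; when end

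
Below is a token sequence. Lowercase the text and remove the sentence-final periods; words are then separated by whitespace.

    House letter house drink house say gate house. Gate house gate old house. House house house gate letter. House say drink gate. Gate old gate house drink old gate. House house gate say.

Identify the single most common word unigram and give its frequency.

Unigram frequencies (highest first):
  house: 13
  gate: 9
  drink: 3
  say: 3
  old: 3
  letter: 2

"house", 13 times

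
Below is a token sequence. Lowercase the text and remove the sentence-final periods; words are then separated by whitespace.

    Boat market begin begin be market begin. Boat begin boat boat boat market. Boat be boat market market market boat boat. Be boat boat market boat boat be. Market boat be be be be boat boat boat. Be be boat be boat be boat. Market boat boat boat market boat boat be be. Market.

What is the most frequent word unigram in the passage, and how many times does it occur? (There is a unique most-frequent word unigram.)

Unigram frequencies (highest first):
  boat: 25
  be: 14
  market: 11
  begin: 4

"boat", 25 times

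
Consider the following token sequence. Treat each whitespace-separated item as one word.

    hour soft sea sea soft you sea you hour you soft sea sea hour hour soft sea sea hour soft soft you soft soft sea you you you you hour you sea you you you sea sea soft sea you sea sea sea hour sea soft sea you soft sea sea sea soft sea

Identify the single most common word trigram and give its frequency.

Trigram frequencies (highest first):
  soft sea sea: 4
  sea sea soft: 3
  sea sea hour: 3
  soft sea you: 3
  you you you: 3
  sea soft sea: 3
  … (26 more, each ≤ 2)

"soft sea sea", 4 times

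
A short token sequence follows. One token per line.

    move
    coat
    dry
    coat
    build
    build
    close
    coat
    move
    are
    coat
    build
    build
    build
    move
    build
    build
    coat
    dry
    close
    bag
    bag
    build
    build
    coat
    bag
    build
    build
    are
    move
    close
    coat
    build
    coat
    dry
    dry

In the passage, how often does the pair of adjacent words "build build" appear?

6

Scanning the 35 overlapping bigram windows for "build build":
  position 5–6: build build
  position 12–13: build build
  position 13–14: build build
  position 16–17: build build
  position 23–24: build build
  position 27–28: build build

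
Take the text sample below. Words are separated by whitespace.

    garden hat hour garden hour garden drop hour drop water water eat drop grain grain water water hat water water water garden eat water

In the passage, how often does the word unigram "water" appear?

Scanning the 24 tokens for "water":
  position 10: water
  position 11: water
  position 16: water
  position 17: water
  position 19: water
  position 20: water
  position 21: water
  position 24: water

8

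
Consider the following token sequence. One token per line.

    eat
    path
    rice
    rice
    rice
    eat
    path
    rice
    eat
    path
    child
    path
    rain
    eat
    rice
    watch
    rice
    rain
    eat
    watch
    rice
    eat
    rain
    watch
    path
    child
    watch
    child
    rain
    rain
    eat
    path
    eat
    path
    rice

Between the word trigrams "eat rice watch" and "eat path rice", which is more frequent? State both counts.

"eat rice watch": 1 occurrence
"eat path rice": 3 occurrences

"eat path rice" (3 vs 1)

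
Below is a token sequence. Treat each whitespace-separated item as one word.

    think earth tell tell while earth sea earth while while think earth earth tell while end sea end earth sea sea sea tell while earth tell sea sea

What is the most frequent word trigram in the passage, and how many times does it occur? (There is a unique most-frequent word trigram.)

Trigram frequencies (highest first):
  tell while earth: 2
  think earth tell: 1
  earth tell tell: 1
  tell tell while: 1
  while earth sea: 1
  earth sea earth: 1
  … (19 more, each ≤ 1)

"tell while earth", 2 times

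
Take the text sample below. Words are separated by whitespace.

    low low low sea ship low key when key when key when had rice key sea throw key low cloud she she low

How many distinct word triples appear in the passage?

23 tokens → 21 trigram windows in total.
Repeated trigrams (each contributes count−1 duplicates):
  key when key: 2
  when key when: 2
2 duplicate windows → 21 − 2 = 19 distinct.

19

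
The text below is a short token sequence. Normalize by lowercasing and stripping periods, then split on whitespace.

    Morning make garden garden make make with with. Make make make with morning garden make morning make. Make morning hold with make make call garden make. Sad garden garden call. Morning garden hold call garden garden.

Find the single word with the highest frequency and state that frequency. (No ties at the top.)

Unigram frequencies (highest first):
  make: 12
  garden: 9
  morning: 5
  with: 4
  call: 3
  hold: 2
  … (1 more, each ≤ 1)

"make", 12 times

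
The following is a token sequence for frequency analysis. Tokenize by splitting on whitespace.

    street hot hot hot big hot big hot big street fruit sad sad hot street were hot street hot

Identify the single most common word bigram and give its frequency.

Bigram frequencies (highest first):
  hot big: 3
  street hot: 2
  hot hot: 2
  big hot: 2
  hot street: 2
  big street: 1
  … (6 more, each ≤ 1)

"hot big", 3 times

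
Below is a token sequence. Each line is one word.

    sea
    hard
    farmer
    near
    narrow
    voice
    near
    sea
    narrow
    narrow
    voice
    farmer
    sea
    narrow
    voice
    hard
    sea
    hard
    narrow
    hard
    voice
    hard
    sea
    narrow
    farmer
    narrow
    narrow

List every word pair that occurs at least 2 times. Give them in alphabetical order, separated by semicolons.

hard sea; narrow narrow; narrow voice; sea hard; sea narrow; voice hard

Bigram counts meeting the condition (at least 2 times):
  hard sea: 2
  narrow narrow: 2
  narrow voice: 3
  sea hard: 2
  sea narrow: 3
  voice hard: 2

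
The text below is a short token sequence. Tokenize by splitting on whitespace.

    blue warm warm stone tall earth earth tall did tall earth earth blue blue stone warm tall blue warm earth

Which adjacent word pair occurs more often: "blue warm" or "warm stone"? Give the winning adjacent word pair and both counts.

"blue warm": 2 occurrences
"warm stone": 1 occurrence

"blue warm" (2 vs 1)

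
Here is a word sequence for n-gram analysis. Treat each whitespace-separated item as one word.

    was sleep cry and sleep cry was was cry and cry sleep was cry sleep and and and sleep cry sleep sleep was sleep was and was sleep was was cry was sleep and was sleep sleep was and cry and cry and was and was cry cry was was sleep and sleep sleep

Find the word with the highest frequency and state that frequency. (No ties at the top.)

"was", 16 times

Unigram frequencies (highest first):
  was: 16
  sleep: 15
  and: 12
  cry: 11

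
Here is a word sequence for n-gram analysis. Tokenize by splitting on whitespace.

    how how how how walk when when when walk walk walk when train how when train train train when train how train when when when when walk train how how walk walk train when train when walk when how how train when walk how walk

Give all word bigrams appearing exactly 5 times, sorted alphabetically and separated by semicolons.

Bigram counts meeting the condition (exactly 5 times):
  how how: 5
  train when: 5
  when when: 5

how how; train when; when when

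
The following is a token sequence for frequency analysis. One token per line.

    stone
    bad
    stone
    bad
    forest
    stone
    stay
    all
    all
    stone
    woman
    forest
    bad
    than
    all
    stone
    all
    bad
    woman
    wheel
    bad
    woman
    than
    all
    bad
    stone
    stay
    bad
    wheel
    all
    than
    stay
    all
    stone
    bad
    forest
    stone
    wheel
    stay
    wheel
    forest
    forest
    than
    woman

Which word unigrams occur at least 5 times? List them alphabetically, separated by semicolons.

all; bad; forest; stone

Unigram counts meeting the condition (at least 5 times):
  all: 7
  bad: 8
  forest: 5
  stone: 8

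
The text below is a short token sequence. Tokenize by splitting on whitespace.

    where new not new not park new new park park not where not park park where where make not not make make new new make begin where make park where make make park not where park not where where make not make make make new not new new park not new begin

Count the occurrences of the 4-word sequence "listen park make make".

0

Scanning the 49 overlapping 4-gram windows for "listen park make make":
  (none found)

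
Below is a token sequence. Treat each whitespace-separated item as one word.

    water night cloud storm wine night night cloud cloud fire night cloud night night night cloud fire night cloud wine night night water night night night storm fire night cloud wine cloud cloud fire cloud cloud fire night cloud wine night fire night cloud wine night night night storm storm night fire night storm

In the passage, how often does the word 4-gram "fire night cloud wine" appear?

4

Scanning the 51 overlapping 4-gram windows for "fire night cloud wine":
  position 17–20: fire night cloud wine
  position 28–31: fire night cloud wine
  position 37–40: fire night cloud wine
  position 42–45: fire night cloud wine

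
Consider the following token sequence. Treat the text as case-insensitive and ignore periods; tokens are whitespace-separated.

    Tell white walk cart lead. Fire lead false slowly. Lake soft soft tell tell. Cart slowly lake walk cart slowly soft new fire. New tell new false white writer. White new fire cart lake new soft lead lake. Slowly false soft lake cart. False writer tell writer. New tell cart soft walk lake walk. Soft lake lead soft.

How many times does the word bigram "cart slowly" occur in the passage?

Scanning the 57 overlapping bigram windows for "cart slowly":
  position 15–16: cart slowly
  position 19–20: cart slowly

2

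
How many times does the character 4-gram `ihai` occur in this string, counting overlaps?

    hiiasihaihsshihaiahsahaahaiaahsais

2

Sliding a length-4 window over the 34 characters (31 positions):
  position 6–9: ihai
  position 14–17: ihai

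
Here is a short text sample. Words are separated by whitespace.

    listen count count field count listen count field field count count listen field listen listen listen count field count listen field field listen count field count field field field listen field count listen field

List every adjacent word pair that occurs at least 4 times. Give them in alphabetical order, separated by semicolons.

count field; count listen; field count; field field; listen count; listen field

Bigram counts meeting the condition (at least 4 times):
  count field: 5
  count listen: 4
  field count: 5
  field field: 4
  listen count: 4
  listen field: 4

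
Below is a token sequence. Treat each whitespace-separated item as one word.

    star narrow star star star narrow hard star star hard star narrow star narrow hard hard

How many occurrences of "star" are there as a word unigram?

8

Scanning the 16 tokens for "star":
  position 1: star
  position 3: star
  position 4: star
  position 5: star
  position 8: star
  position 9: star
  position 11: star
  position 13: star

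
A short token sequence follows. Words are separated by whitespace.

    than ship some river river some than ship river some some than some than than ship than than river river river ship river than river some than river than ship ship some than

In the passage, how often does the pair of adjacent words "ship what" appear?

Scanning the 32 overlapping bigram windows for "ship what":
  (none found)

0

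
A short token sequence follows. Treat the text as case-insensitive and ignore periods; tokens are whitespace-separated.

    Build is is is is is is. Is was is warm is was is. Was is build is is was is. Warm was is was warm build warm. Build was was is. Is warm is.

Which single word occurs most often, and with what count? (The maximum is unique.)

"is", 18 times

Unigram frequencies (highest first):
  is: 18
  was: 8
  warm: 5
  build: 4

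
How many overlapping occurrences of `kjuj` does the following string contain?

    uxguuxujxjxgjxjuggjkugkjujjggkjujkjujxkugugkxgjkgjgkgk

3

Sliding a length-4 window over the 54 characters (51 positions):
  position 23–26: kjuj
  position 30–33: kjuj
  position 34–37: kjuj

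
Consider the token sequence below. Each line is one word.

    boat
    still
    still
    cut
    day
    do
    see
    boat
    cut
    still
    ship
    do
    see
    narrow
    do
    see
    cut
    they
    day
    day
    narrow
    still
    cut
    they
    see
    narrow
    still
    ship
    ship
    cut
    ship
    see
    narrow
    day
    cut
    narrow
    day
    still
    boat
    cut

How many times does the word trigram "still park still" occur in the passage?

Scanning the 38 overlapping trigram windows for "still park still":
  (none found)

0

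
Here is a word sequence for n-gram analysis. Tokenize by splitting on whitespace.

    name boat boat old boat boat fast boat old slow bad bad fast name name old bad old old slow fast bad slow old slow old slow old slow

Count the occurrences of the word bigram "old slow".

5

Scanning the 28 overlapping bigram windows for "old slow":
  position 9–10: old slow
  position 19–20: old slow
  position 24–25: old slow
  position 26–27: old slow
  position 28–29: old slow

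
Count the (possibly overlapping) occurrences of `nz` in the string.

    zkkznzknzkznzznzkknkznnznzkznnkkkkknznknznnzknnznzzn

Sliding a length-2 window over the 52 characters (51 positions):
  position 5–6: nz
  position 8–9: nz
  position 12–13: nz
  position 15–16: nz
  position 23–24: nz
  position 25–26: nz
  position 36–37: nz
  position 40–41: nz
  position 43–44: nz
  position 47–48: nz
  … (1 more)

11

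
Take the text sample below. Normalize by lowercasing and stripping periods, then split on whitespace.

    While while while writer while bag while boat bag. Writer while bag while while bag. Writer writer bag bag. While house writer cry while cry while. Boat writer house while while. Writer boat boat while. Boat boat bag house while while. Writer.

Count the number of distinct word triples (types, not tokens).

42 tokens → 40 trigram windows in total.
Repeated trigrams (each contributes count−1 duplicates):
  while while writer: 3
  house while while: 2
  while bag while: 2
  writer while bag: 2
5 duplicate windows → 40 − 5 = 35 distinct.

35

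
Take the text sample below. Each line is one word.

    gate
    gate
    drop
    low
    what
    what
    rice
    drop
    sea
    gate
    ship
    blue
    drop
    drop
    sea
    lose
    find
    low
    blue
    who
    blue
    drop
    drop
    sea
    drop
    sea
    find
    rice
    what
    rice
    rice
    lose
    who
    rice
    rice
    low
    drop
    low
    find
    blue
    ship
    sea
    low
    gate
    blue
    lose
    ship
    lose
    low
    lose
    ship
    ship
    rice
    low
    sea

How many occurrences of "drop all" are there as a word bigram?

0

Scanning the 54 overlapping bigram windows for "drop all":
  (none found)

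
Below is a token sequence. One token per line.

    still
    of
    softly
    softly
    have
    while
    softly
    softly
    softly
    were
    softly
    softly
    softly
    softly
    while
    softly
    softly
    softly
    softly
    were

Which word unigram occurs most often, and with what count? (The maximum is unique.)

"softly", 13 times

Unigram frequencies (highest first):
  softly: 13
  while: 2
  were: 2
  still: 1
  of: 1
  have: 1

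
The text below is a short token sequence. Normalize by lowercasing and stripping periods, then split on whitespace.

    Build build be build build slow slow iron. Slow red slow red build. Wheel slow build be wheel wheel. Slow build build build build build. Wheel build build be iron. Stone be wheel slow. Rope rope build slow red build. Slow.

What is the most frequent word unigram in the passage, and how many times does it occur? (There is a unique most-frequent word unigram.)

Unigram frequencies (highest first):
  build: 15
  slow: 9
  wheel: 5
  be: 4
  red: 3
  iron: 2
  … (2 more, each ≤ 2)

"build", 15 times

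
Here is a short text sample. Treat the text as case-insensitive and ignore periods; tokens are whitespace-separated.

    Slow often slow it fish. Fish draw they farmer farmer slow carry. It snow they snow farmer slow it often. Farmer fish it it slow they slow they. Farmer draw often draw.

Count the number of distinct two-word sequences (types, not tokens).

27

32 tokens → 31 bigram windows in total.
Repeated bigrams (each contributes count−1 duplicates):
  farmer slow: 2
  slow it: 2
  slow they: 2
  they farmer: 2
4 duplicate windows → 31 − 4 = 27 distinct.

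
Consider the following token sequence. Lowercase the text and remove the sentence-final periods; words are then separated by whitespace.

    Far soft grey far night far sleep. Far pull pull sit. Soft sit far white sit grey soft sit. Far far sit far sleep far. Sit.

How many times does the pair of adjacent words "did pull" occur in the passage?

0

Scanning the 25 overlapping bigram windows for "did pull":
  (none found)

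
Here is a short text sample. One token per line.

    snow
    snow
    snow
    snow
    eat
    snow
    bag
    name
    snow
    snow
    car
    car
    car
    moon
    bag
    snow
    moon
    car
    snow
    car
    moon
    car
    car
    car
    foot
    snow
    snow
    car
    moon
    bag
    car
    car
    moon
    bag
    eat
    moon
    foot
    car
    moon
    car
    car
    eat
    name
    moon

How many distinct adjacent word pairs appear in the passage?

44 tokens → 43 bigram windows in total.
Repeated bigrams (each contributes count−1 duplicates):
  car car: 6
  car moon: 5
  snow snow: 5
  moon bag: 3
  moon car: 3
  snow car: 3
19 duplicate windows → 43 − 19 = 24 distinct.

24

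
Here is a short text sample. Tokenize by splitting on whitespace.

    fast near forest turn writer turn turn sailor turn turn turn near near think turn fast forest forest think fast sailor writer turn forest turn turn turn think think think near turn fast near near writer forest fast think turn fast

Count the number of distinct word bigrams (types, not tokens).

28

41 tokens → 40 bigram windows in total.
Repeated bigrams (each contributes count−1 duplicates):
  turn turn: 5
  turn fast: 3
  fast near: 2
  forest turn: 2
  near near: 2
  think think: 2
  think turn: 2
  writer turn: 2
12 duplicate windows → 40 − 12 = 28 distinct.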